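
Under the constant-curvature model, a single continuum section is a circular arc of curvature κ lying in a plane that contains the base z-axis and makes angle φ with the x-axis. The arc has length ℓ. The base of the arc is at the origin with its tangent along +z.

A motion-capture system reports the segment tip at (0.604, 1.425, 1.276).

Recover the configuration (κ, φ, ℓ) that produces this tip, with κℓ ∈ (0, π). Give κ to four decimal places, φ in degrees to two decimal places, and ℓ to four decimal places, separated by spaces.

0.7693 67.03 2.2912

ρ = √(x²+y²) = √(0.604² + 1.425²) = 1.54772
φ = atan2(y, x) mod 360° = atan2(1.425, 0.604) = 67.0299°
|p|² = ρ² + z² = 1.54772² + 1.276² = 4.02362
κ = 2ρ / |p|² = 2×1.54772 / 4.02362 = 0.76932
θ = 2·atan2(ρ, z) = 2·atan2(1.54772, 1.276) = 1.76266 rad
ℓ = θ/κ = 1.76266/0.76932 = 2.29120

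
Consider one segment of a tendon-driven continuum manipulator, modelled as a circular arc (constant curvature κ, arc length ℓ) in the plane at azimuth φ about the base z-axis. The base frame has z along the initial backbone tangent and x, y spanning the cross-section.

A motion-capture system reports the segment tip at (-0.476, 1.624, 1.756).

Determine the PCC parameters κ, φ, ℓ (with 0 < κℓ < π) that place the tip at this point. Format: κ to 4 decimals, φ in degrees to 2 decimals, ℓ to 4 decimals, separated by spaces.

ρ = √(x²+y²) = √(-0.476² + 1.624²) = 1.69232
φ = atan2(y, x) mod 360° = atan2(1.624, -0.476) = 106.3360°
|p|² = ρ² + z² = 1.69232² + 1.756² = 5.94749
κ = 2ρ / |p|² = 2×1.69232 / 5.94749 = 0.56909
θ = 2·atan2(ρ, z) = 2·atan2(1.69232, 1.756) = 1.53387 rad
ℓ = θ/κ = 1.53387/0.56909 = 2.69531

0.5691 106.34 2.6953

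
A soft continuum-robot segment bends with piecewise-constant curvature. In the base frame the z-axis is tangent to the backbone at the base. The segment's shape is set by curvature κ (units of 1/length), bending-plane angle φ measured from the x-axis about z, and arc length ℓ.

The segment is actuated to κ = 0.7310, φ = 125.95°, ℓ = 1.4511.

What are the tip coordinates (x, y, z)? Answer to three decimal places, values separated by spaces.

θ = κ·ℓ = 0.7310 × 1.4511 = 1.06075 rad
ρ = (1 − cos θ)/κ = (1 − 0.48821)/0.7310 = 0.70012
z = sin θ / κ = 0.87272/0.7310 = 1.19388
x = ρ cos φ = 0.70012 × cos(125.95°) = -0.41102
y = ρ sin φ = 0.70012 × sin(125.95°) = 0.56677

-0.411 0.567 1.194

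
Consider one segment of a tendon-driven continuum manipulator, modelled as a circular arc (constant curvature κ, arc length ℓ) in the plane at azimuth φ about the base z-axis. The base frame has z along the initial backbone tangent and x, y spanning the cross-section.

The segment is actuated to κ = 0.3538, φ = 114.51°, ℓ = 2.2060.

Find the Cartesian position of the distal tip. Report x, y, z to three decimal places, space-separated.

-0.339 0.744 1.989

θ = κ·ℓ = 0.3538 × 2.2060 = 0.78048 rad
ρ = (1 − cos θ)/κ = (1 − 0.71057)/0.3538 = 0.81805
z = sin θ / κ = 0.70362/0.3538 = 1.98876
x = ρ cos φ = 0.81805 × cos(114.51°) = -0.33937
y = ρ sin φ = 0.81805 × sin(114.51°) = 0.74433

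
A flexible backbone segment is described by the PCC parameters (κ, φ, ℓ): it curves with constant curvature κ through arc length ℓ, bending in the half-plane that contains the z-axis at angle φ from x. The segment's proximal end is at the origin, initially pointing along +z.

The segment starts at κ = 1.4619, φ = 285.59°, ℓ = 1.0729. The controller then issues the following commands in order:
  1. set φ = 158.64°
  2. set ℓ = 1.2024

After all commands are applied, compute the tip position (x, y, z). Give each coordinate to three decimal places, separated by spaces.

-0.755 0.295 0.672

initial: κ=1.4619, φ=285.59°, ℓ=1.0729
cmd 1: set φ=158.64° → (κ,φ,ℓ)=(1.4619,158.64°,1.0729) → tip=(-0.6356,0.2486,0.6840)
cmd 2: set ℓ=1.2024 → (κ,φ,ℓ)=(1.4619,158.64°,1.2024) → tip=(-0.7555,0.2955,0.6721)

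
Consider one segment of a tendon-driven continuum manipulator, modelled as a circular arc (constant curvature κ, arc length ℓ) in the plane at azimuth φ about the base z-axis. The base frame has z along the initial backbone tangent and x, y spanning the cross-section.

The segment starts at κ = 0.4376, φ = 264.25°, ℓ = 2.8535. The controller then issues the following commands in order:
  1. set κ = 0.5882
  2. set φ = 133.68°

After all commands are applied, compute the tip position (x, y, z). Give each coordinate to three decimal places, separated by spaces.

-1.300 1.362 1.690

initial: κ=0.4376, φ=264.25°, ℓ=2.8535
cmd 1: set κ=0.5882 → (κ,φ,ℓ)=(0.5882,264.25°,2.8535) → tip=(-0.1886,-1.8733,1.6903)
cmd 2: set φ=133.68° → (κ,φ,ℓ)=(0.5882,133.68°,2.8535) → tip=(-1.3003,1.3616,1.6903)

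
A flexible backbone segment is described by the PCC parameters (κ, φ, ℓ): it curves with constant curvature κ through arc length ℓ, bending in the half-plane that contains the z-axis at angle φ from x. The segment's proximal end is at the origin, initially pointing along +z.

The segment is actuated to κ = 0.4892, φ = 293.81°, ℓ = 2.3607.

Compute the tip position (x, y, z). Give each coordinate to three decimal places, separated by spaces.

0.492 -1.115 1.870

θ = κ·ℓ = 0.4892 × 2.3607 = 1.15485 rad
ρ = (1 − cos θ)/κ = (1 − 0.40405)/0.4892 = 1.21821
z = sin θ / κ = 0.91474/0.4892 = 1.86986
x = ρ cos φ = 1.21821 × cos(293.81°) = 0.49180
y = ρ sin φ = 1.21821 × sin(293.81°) = -1.11453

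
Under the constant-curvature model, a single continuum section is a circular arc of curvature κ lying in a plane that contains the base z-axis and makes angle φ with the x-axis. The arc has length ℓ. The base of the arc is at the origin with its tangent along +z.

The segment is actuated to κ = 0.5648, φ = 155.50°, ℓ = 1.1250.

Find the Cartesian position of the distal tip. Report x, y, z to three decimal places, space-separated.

θ = κ·ℓ = 0.5648 × 1.1250 = 0.63540 rad
ρ = (1 − cos θ)/κ = (1 − 0.80483)/0.5648 = 0.34555
z = sin θ / κ = 0.59350/0.5648 = 1.05081
x = ρ cos φ = 0.34555 × cos(155.50°) = -0.31444
y = ρ sin φ = 0.34555 × sin(155.50°) = 0.14330

-0.314 0.143 1.051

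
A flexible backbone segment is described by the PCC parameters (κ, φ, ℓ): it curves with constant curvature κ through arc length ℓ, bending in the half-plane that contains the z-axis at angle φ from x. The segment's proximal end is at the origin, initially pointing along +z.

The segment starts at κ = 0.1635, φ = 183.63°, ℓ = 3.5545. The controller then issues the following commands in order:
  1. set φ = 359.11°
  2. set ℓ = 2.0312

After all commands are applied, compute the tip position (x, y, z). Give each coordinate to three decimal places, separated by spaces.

initial: κ=0.1635, φ=183.63°, ℓ=3.5545
cmd 1: set φ=359.11° → (κ,φ,ℓ)=(0.1635,359.11°,3.5545) → tip=(1.0040,-0.0156,3.3578)
cmd 2: set ℓ=2.0312 → (κ,φ,ℓ)=(0.1635,359.11°,2.0312) → tip=(0.3342,-0.0052,1.9941)

0.334 -0.005 1.994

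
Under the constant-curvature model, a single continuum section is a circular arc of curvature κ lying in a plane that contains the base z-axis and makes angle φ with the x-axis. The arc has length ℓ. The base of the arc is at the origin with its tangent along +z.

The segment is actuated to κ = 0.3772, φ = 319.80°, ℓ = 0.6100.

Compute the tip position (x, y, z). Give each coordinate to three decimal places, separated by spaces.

θ = κ·ℓ = 0.3772 × 0.6100 = 0.23009 rad
ρ = (1 − cos θ)/κ = (1 − 0.97365)/0.3772 = 0.06987
z = sin θ / κ = 0.22807/0.3772 = 0.60463
x = ρ cos φ = 0.06987 × cos(319.80°) = 0.05337
y = ρ sin φ = 0.06987 × sin(319.80°) = -0.04510

0.053 -0.045 0.605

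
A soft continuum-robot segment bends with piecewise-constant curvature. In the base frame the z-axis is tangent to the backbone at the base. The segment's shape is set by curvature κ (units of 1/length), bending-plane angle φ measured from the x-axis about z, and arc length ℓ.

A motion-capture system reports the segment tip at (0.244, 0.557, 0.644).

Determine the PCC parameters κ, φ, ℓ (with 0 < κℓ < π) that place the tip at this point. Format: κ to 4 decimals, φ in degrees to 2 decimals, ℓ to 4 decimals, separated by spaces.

1.5502 66.34 0.9763

ρ = √(x²+y²) = √(0.244² + 0.557²) = 0.60810
φ = atan2(y, x) mod 360° = atan2(0.557, 0.244) = 66.3436°
|p|² = ρ² + z² = 0.60810² + 0.644² = 0.78452
κ = 2ρ / |p|² = 2×0.60810 / 0.78452 = 1.55024
θ = 2·atan2(ρ, z) = 2·atan2(0.60810, 0.644) = 1.51347 rad
ℓ = θ/κ = 1.51347/1.55024 = 0.97628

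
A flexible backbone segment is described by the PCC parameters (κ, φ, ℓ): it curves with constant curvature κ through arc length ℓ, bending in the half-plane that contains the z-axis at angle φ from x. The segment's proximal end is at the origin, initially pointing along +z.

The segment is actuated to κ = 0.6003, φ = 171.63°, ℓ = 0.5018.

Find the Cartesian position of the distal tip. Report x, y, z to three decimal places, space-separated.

-0.074 0.011 0.494

θ = κ·ℓ = 0.6003 × 0.5018 = 0.30123 rad
ρ = (1 − cos θ)/κ = (1 − 0.95497)/0.6003 = 0.07501
z = sin θ / κ = 0.29670/0.6003 = 0.49425
x = ρ cos φ = 0.07501 × cos(171.63°) = -0.07421
y = ρ sin φ = 0.07501 × sin(171.63°) = 0.01092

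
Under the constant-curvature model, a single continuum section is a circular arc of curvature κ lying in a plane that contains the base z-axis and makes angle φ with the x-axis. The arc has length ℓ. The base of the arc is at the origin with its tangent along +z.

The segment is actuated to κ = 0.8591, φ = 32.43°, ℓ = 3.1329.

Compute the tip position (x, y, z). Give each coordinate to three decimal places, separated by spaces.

1.867 1.186 0.506

θ = κ·ℓ = 0.8591 × 3.1329 = 2.69147 rad
ρ = (1 − cos θ)/κ = (1 − -0.90040)/0.8591 = 2.21208
z = sin θ / κ = 0.43507/0.8591 = 0.50643
x = ρ cos φ = 2.21208 × cos(32.43°) = 1.86710
y = ρ sin φ = 2.21208 × sin(32.43°) = 1.18627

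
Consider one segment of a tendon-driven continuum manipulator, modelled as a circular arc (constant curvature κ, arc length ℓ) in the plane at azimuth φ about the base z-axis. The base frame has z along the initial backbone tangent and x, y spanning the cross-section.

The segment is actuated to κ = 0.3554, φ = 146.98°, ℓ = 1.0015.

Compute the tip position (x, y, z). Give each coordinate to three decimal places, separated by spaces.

-0.148 0.096 0.980

θ = κ·ℓ = 0.3554 × 1.0015 = 0.35593 rad
ρ = (1 − cos θ)/κ = (1 − 0.93732)/0.3554 = 0.17636
z = sin θ / κ = 0.34847/0.3554 = 0.98049
x = ρ cos φ = 0.17636 × cos(146.98°) = -0.14787
y = ρ sin φ = 0.17636 × sin(146.98°) = 0.09610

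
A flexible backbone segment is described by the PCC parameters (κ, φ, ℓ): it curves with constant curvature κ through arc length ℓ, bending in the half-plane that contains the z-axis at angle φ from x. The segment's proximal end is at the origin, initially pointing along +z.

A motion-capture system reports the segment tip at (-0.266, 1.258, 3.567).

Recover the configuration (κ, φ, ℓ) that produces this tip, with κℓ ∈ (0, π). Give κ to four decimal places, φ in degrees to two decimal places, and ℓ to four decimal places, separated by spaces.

0.1789 101.94 3.8684

ρ = √(x²+y²) = √(-0.266² + 1.258²) = 1.28581
φ = atan2(y, x) mod 360° = atan2(1.258, -0.266) = 101.9391°
|p|² = ρ² + z² = 1.28581² + 3.567² = 14.37681
κ = 2ρ / |p|² = 2×1.28581 / 14.37681 = 0.17887
θ = 2·atan2(ρ, z) = 2·atan2(1.28581, 3.567) = 0.69195 rad
ℓ = θ/κ = 0.69195/0.17887 = 3.86839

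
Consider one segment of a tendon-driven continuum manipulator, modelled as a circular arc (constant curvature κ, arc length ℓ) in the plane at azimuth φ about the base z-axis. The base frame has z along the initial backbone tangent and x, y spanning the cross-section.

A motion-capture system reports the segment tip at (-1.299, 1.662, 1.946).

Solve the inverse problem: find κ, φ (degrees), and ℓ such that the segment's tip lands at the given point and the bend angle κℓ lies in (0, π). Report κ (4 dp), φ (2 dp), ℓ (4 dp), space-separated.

0.5122 128.01 3.2240

ρ = √(x²+y²) = √(-1.299² + 1.662²) = 2.10942
φ = atan2(y, x) mod 360° = atan2(1.662, -1.299) = 128.0108°
|p|² = ρ² + z² = 2.10942² + 1.946² = 8.23656
κ = 2ρ / |p|² = 2×2.10942 / 8.23656 = 0.51221
θ = 2·atan2(ρ, z) = 2·atan2(2.10942, 1.946) = 1.65135 rad
ℓ = θ/κ = 1.65135/0.51221 = 3.22397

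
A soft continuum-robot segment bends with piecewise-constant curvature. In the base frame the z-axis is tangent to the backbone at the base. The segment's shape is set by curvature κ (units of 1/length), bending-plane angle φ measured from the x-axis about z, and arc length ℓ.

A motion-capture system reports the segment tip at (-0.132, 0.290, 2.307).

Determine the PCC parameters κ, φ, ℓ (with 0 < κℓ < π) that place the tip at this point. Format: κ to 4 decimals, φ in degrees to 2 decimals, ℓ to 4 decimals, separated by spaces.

0.1175 114.47 2.3362

ρ = √(x²+y²) = √(-0.132² + 0.290²) = 0.31863
φ = atan2(y, x) mod 360° = atan2(0.290, -0.132) = 114.4737°
|p|² = ρ² + z² = 0.31863² + 2.307² = 5.42377
κ = 2ρ / |p|² = 2×0.31863 / 5.42377 = 0.11749
θ = 2·atan2(ρ, z) = 2·atan2(0.31863, 2.307) = 0.27449 rad
ℓ = θ/κ = 0.27449/0.11749 = 2.33623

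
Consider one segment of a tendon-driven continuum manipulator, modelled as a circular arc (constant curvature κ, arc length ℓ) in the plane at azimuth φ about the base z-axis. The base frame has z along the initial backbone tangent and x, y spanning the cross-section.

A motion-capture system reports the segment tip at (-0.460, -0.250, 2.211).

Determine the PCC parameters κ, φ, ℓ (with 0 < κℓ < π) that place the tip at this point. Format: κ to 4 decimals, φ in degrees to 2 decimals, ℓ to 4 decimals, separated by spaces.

ρ = √(x²+y²) = √(-0.460² + -0.250²) = 0.52355
φ = atan2(y, x) mod 360° = atan2(-0.250, -0.460) = 208.5231°
|p|² = ρ² + z² = 0.52355² + 2.211² = 5.16262
κ = 2ρ / |p|² = 2×0.52355 / 5.16262 = 0.20282
θ = 2·atan2(ρ, z) = 2·atan2(0.52355, 2.211) = 0.46502 rad
ℓ = θ/κ = 0.46502/0.20282 = 2.29274

0.2028 208.52 2.2927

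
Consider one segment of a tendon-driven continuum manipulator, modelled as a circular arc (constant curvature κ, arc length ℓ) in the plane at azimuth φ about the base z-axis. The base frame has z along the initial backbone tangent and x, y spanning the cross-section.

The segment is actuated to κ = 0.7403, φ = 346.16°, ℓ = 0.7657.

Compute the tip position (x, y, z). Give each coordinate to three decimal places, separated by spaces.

θ = κ·ℓ = 0.7403 × 0.7657 = 0.56685 rad
ρ = (1 − cos θ)/κ = (1 − 0.84360)/0.7403 = 0.21127
z = sin θ / κ = 0.53698/0.7403 = 0.72535
x = ρ cos φ = 0.21127 × cos(346.16°) = 0.20513
y = ρ sin φ = 0.21127 × sin(346.16°) = -0.05054

0.205 -0.051 0.725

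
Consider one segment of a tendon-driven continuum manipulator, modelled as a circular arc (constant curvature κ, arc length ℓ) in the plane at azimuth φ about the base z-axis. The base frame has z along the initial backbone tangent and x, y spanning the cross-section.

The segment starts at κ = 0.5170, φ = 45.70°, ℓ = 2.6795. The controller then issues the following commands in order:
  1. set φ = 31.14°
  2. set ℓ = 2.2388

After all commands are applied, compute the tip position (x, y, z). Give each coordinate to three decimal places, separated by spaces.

initial: κ=0.5170, φ=45.70°, ℓ=2.6795
cmd 1: set φ=31.14° → (κ,φ,ℓ)=(0.5170,31.14°,2.6795) → tip=(1.3502,0.8158,1.9011)
cmd 2: set ℓ=2.2388 → (κ,φ,ℓ)=(0.5170,31.14°,2.2388) → tip=(0.9906,0.5985,1.7713)

0.991 0.598 1.771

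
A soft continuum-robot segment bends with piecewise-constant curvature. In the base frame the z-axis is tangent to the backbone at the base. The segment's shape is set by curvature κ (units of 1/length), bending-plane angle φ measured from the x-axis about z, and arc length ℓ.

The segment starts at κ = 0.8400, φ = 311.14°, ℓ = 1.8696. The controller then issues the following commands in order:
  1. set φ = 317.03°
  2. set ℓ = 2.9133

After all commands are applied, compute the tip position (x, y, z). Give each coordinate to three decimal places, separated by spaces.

initial: κ=0.8400, φ=311.14°, ℓ=1.8696
cmd 1: set φ=317.03° → (κ,φ,ℓ)=(0.8400,317.03°,1.8696) → tip=(0.8708,-0.8112,1.1905)
cmd 2: set ℓ=2.9133 → (κ,φ,ℓ)=(0.8400,317.03°,2.9133) → tip=(1.5404,-1.4350,0.7618)

1.540 -1.435 0.762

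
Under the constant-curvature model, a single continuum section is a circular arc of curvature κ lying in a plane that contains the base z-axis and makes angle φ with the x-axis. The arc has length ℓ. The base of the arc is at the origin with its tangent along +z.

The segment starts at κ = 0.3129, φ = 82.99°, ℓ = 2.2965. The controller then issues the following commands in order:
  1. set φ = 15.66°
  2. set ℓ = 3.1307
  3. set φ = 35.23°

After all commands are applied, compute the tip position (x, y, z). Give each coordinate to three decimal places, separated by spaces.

1.156 0.816 2.653

initial: κ=0.3129, φ=82.99°, ℓ=2.2965
cmd 1: set φ=15.66° → (κ,φ,ℓ)=(0.3129,15.66°,2.2965) → tip=(0.7609,0.2133,2.1039)
cmd 2: set ℓ=3.1307 → (κ,φ,ℓ)=(0.3129,15.66°,3.1307) → tip=(1.3621,0.3819,2.6535)
cmd 3: set φ=35.23° → (κ,φ,ℓ)=(0.3129,35.23°,3.1307) → tip=(1.1555,0.8161,2.6535)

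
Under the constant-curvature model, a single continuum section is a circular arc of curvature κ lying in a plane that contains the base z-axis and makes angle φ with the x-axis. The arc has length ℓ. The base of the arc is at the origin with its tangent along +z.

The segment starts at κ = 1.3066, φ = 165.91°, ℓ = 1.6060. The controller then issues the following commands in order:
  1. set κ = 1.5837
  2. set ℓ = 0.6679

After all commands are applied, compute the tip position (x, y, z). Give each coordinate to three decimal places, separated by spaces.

-0.312 0.078 0.550

initial: κ=1.3066, φ=165.91°, ℓ=1.6060
cmd 1: set κ=1.5837 → (κ,φ,ℓ)=(1.5837,165.91°,1.6060) → tip=(-1.1185,0.2807,0.3556)
cmd 2: set ℓ=0.6679 → (κ,φ,ℓ)=(1.5837,165.91°,0.6679) → tip=(-0.3118,0.0783,0.5501)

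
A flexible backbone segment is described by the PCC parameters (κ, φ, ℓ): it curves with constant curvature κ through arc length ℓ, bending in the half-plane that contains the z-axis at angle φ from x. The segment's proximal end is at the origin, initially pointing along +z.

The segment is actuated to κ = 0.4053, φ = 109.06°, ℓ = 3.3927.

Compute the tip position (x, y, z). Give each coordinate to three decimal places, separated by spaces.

θ = κ·ℓ = 0.4053 × 3.3927 = 1.37506 rad
ρ = (1 − cos θ)/κ = (1 − 0.19449)/0.4053 = 1.98745
z = sin θ / κ = 0.98090/0.4053 = 2.42019
x = ρ cos φ = 1.98745 × cos(109.06°) = -0.64902
y = ρ sin φ = 1.98745 × sin(109.06°) = 1.87849

-0.649 1.878 2.420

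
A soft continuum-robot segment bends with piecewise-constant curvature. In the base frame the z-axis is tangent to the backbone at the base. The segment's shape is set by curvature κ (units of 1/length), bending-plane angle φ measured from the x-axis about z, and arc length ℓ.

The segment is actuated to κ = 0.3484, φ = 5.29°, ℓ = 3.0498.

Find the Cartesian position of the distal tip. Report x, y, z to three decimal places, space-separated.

1.467 0.136 2.507

θ = κ·ℓ = 0.3484 × 3.0498 = 1.06255 rad
ρ = (1 − cos θ)/κ = (1 − 0.48665)/0.3484 = 1.47346
z = sin θ / κ = 0.87360/0.3484 = 2.50746
x = ρ cos φ = 1.47346 × cos(5.29°) = 1.46719
y = ρ sin φ = 1.47346 × sin(5.29°) = 0.13585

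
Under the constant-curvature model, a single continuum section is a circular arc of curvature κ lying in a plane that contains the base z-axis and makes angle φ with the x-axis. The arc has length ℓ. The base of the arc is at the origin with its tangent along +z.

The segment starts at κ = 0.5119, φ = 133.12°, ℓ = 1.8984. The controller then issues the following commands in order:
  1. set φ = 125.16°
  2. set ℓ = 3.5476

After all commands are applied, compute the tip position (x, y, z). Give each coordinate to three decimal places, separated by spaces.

initial: κ=0.5119, φ=133.12°, ℓ=1.8984
cmd 1: set φ=125.16° → (κ,φ,ℓ)=(0.5119,125.16°,1.8984) → tip=(-0.4907,0.6966,1.6134)
cmd 2: set ℓ=3.5476 → (κ,φ,ℓ)=(0.5119,125.16°,3.5476) → tip=(-1.3981,1.9848,1.8951)

-1.398 1.985 1.895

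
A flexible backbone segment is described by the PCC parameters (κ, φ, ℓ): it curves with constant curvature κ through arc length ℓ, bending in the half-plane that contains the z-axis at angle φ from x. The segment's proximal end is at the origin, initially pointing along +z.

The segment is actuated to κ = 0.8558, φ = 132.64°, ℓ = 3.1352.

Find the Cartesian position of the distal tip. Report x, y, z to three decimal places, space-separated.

-1.501 1.630 0.517

θ = κ·ℓ = 0.8558 × 3.1352 = 2.68310 rad
ρ = (1 − cos θ)/κ = (1 − -0.89672)/0.8558 = 2.21632
z = sin θ / κ = 0.44259/0.8558 = 0.51717
x = ρ cos φ = 2.21632 × cos(132.64°) = -1.50131
y = ρ sin φ = 2.21632 × sin(132.64°) = 1.63038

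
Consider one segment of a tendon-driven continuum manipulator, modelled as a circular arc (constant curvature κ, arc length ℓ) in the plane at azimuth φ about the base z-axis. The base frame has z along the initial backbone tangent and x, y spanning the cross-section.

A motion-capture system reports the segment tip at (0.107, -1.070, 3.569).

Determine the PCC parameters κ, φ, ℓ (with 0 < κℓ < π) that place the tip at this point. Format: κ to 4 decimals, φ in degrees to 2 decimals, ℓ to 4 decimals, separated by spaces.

0.1548 275.71 3.7812

ρ = √(x²+y²) = √(0.107² + -1.070²) = 1.07534
φ = atan2(y, x) mod 360° = atan2(-1.070, 0.107) = 275.7106°
|p|² = ρ² + z² = 1.07534² + 3.569² = 13.89411
κ = 2ρ / |p|² = 2×1.07534 / 13.89411 = 0.15479
θ = 2·atan2(ρ, z) = 2·atan2(1.07534, 3.569) = 0.58530 rad
ℓ = θ/κ = 0.58530/0.15479 = 3.78122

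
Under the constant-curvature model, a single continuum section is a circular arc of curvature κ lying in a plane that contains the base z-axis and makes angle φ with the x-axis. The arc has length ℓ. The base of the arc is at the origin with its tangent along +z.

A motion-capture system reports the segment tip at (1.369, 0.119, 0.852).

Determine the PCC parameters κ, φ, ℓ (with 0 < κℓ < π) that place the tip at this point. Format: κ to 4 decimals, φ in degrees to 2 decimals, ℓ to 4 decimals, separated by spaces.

ρ = √(x²+y²) = √(1.369² + 0.119²) = 1.37416
φ = atan2(y, x) mod 360° = atan2(0.119, 1.369) = 4.9679°
|p|² = ρ² + z² = 1.37416² + 0.852² = 2.61423
κ = 2ρ / |p|² = 2×1.37416 / 2.61423 = 1.05130
θ = 2·atan2(ρ, z) = 2·atan2(1.37416, 0.852) = 2.03158 rad
ℓ = θ/κ = 2.03158/1.05130 = 1.93245

1.0513 4.97 1.9325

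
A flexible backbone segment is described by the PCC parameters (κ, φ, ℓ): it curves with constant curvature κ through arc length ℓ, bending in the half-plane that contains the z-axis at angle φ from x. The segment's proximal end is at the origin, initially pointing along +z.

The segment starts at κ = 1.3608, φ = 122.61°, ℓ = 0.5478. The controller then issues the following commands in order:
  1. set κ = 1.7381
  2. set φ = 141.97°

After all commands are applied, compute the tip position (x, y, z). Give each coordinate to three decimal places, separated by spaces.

-0.190 0.149 0.469

initial: κ=1.3608, φ=122.61°, ℓ=0.5478
cmd 1: set κ=1.7381 → (κ,φ,ℓ)=(1.7381,122.61°,0.5478) → tip=(-0.1302,0.2036,0.4687)
cmd 2: set φ=141.97° → (κ,φ,ℓ)=(1.7381,141.97°,0.5478) → tip=(-0.1904,0.1489,0.4687)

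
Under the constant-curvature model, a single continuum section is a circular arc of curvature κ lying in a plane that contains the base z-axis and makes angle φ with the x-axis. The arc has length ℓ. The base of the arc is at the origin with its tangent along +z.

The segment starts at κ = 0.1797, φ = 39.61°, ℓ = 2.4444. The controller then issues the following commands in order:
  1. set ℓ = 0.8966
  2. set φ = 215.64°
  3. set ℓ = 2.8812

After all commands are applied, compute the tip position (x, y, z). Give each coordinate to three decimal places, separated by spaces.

initial: κ=0.1797, φ=39.61°, ℓ=2.4444
cmd 1: set ℓ=0.8966 → (κ,φ,ℓ)=(0.1797,39.61°,0.8966) → tip=(0.0555,0.0460,0.8927)
cmd 2: set φ=215.64° → (κ,φ,ℓ)=(0.1797,215.64°,0.8966) → tip=(-0.0586,-0.0420,0.8927)
cmd 3: set ℓ=2.8812 → (κ,φ,ℓ)=(0.1797,215.64°,2.8812) → tip=(-0.5927,-0.4250,2.7542)

-0.593 -0.425 2.754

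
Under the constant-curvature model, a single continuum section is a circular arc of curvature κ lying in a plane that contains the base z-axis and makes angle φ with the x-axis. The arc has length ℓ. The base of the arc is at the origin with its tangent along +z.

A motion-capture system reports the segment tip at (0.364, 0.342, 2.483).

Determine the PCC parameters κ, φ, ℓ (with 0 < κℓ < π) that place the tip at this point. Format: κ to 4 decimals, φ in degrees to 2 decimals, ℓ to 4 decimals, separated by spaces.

0.1557 43.22 2.5494

ρ = √(x²+y²) = √(0.364² + 0.342²) = 0.49946
φ = atan2(y, x) mod 360° = atan2(0.342, 0.364) = 43.2152°
|p|² = ρ² + z² = 0.49946² + 2.483² = 6.41475
κ = 2ρ / |p|² = 2×0.49946 / 6.41475 = 0.15572
θ = 2·atan2(ρ, z) = 2·atan2(0.49946, 2.483) = 0.39701 rad
ℓ = θ/κ = 0.39701/0.15572 = 2.54945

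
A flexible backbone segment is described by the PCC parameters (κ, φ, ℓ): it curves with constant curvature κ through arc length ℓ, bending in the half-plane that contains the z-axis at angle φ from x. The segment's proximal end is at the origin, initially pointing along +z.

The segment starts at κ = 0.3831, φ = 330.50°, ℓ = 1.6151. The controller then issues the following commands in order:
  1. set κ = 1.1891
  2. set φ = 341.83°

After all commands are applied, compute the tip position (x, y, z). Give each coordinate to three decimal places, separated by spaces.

1.073 -0.352 0.790

initial: κ=0.3831, φ=330.50°, ℓ=1.6151
cmd 1: set κ=1.1891 → (κ,φ,ℓ)=(1.1891,330.50°,1.6151) → tip=(0.9827,-0.5560,0.7901)
cmd 2: set φ=341.83° → (κ,φ,ℓ)=(1.1891,341.83°,1.6151) → tip=(1.0728,-0.3521,0.7901)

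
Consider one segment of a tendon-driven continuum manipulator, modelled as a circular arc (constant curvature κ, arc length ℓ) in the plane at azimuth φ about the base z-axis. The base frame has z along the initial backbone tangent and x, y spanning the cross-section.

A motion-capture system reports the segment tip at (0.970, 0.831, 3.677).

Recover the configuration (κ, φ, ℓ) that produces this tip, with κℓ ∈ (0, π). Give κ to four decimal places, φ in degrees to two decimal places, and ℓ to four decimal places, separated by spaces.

0.1686 40.59 3.9660

ρ = √(x²+y²) = √(0.970² + 0.831²) = 1.27729
φ = atan2(y, x) mod 360° = atan2(0.831, 0.970) = 40.5867°
|p|² = ρ² + z² = 1.27729² + 3.677² = 15.15179
κ = 2ρ / |p|² = 2×1.27729 / 15.15179 = 0.16860
θ = 2·atan2(ρ, z) = 2·atan2(1.27729, 3.677) = 0.66866 rad
ℓ = θ/κ = 0.66866/0.16860 = 3.96600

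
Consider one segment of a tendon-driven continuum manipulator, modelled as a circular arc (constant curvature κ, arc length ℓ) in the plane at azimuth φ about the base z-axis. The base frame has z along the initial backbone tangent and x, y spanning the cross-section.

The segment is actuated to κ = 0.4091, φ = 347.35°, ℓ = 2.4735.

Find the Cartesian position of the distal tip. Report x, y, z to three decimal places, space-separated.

θ = κ·ℓ = 0.4091 × 2.4735 = 1.01191 rad
ρ = (1 − cos θ)/κ = (1 − 0.53024)/0.4091 = 1.14827
z = sin θ / κ = 0.84785/0.4091 = 2.07247
x = ρ cos φ = 1.14827 × cos(347.35°) = 1.12040
y = ρ sin φ = 1.14827 × sin(347.35°) = -0.25146

1.120 -0.251 2.072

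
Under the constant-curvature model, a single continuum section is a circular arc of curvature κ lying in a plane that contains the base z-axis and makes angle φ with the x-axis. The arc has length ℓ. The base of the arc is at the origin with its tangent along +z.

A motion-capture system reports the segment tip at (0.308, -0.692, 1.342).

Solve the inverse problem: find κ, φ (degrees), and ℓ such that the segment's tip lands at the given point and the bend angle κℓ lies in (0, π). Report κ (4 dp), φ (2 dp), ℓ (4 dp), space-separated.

0.6379 293.99 1.6110

ρ = √(x²+y²) = √(0.308² + -0.692²) = 0.75745
φ = atan2(y, x) mod 360° = atan2(-0.692, 0.308) = 293.9932°
|p|² = ρ² + z² = 0.75745² + 1.342² = 2.37469
κ = 2ρ / |p|² = 2×0.75745 / 2.37469 = 0.63793
θ = 2·atan2(ρ, z) = 2·atan2(0.75745, 1.342) = 1.02769 rad
ℓ = θ/κ = 1.02769/0.63793 = 1.61097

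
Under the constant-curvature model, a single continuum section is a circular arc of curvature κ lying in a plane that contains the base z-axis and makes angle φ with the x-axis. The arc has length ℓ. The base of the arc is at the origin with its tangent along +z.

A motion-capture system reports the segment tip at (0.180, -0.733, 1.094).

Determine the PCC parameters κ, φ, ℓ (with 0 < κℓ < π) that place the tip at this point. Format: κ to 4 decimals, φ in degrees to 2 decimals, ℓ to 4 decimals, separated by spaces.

0.8545 283.80 1.4135

ρ = √(x²+y²) = √(0.180² + -0.733²) = 0.75478
φ = atan2(y, x) mod 360° = atan2(-0.733, 0.180) = 283.7969°
|p|² = ρ² + z² = 0.75478² + 1.094² = 1.76653
κ = 2ρ / |p|² = 2×0.75478 / 1.76653 = 0.85453
θ = 2·atan2(ρ, z) = 2·atan2(0.75478, 1.094) = 1.20786 rad
ℓ = θ/κ = 1.20786/0.85453 = 1.41348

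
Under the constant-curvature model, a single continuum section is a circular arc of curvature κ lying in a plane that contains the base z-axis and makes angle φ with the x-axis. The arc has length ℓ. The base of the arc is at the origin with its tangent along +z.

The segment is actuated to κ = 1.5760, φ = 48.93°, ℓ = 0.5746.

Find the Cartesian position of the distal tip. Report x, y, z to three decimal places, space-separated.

θ = κ·ℓ = 1.5760 × 0.5746 = 0.90557 rad
ρ = (1 − cos θ)/κ = (1 − 0.61724)/1.5760 = 0.24287
z = sin θ / κ = 0.78678/1.5760 = 0.49922
x = ρ cos φ = 0.24287 × cos(48.93°) = 0.15956
y = ρ sin φ = 0.24287 × sin(48.93°) = 0.18310

0.160 0.183 0.499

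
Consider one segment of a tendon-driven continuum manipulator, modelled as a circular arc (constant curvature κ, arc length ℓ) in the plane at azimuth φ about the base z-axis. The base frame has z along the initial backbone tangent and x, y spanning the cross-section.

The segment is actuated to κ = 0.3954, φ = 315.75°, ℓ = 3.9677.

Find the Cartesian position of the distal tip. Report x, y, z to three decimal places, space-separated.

1.808 -1.761 2.529

θ = κ·ℓ = 0.3954 × 3.9677 = 1.56883 rad
ρ = (1 − cos θ)/κ = (1 − 0.00197)/0.3954 = 2.52411
z = sin θ / κ = 1.00000/0.3954 = 2.52908
x = ρ cos φ = 2.52411 × cos(315.75°) = 1.80802
y = ρ sin φ = 2.52411 × sin(315.75°) = -1.76130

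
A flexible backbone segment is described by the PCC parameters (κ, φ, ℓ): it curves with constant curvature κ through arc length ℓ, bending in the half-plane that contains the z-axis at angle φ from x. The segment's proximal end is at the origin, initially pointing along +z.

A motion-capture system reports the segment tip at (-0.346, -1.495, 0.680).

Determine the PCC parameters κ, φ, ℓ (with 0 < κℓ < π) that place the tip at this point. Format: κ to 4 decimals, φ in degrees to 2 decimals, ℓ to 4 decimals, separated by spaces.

1.0894 256.97 2.1180

ρ = √(x²+y²) = √(-0.346² + -1.495²) = 1.53452
φ = atan2(y, x) mod 360° = atan2(-1.495, -0.346) = 256.9690°
|p|² = ρ² + z² = 1.53452² + 0.680² = 2.81714
κ = 2ρ / |p|² = 2×1.53452 / 2.81714 = 1.08941
θ = 2·atan2(ρ, z) = 2·atan2(1.53452, 0.680) = 2.30733 rad
ℓ = θ/κ = 2.30733/1.08941 = 2.11795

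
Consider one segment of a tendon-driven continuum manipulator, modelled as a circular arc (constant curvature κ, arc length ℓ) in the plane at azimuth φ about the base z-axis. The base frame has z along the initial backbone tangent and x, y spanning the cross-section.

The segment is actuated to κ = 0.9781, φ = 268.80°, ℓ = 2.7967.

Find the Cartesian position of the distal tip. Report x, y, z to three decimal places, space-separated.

θ = κ·ℓ = 0.9781 × 2.7967 = 2.73545 rad
ρ = (1 − cos θ)/κ = (1 − -0.91865)/0.9781 = 1.96161
z = sin θ / κ = 0.39507/0.9781 = 0.40391
x = ρ cos φ = 1.96161 × cos(268.80°) = -0.04108
y = ρ sin φ = 1.96161 × sin(268.80°) = -1.96118

-0.041 -1.961 0.404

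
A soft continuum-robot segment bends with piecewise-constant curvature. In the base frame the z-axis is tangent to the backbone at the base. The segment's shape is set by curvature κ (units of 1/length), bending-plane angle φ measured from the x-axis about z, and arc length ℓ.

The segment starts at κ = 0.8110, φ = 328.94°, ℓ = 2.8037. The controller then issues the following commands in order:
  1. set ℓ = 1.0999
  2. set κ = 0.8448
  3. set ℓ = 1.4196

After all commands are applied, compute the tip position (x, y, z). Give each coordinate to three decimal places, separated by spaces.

initial: κ=0.8110, φ=328.94°, ℓ=2.8037
cmd 1: set ℓ=1.0999 → (κ,φ,ℓ)=(0.8110,328.94°,1.0999) → tip=(0.3931,-0.2368,0.9597)
cmd 2: set κ=0.8448 → (κ,φ,ℓ)=(0.8448,328.94°,1.0999) → tip=(0.4071,-0.2452,0.9483)
cmd 3: set ℓ=1.4196 → (κ,φ,ℓ)=(0.8448,328.94°,1.4196) → tip=(0.6459,-0.3890,1.1030)

0.646 -0.389 1.103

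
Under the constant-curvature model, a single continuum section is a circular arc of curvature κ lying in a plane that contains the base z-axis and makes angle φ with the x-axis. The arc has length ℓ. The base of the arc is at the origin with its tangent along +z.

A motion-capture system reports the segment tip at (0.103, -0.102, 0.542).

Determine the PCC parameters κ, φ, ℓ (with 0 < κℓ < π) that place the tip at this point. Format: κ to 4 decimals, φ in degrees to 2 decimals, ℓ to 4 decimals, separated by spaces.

0.9210 315.28 0.5675

ρ = √(x²+y²) = √(0.103² + -0.102²) = 0.14496
φ = atan2(y, x) mod 360° = atan2(-0.102, 0.103) = 315.2795°
|p|² = ρ² + z² = 0.14496² + 0.542² = 0.31478
κ = 2ρ / |p|² = 2×0.14496 / 0.31478 = 0.92102
θ = 2·atan2(ρ, z) = 2·atan2(0.14496, 0.542) = 0.52267 rad
ℓ = θ/κ = 0.52267/0.92102 = 0.56749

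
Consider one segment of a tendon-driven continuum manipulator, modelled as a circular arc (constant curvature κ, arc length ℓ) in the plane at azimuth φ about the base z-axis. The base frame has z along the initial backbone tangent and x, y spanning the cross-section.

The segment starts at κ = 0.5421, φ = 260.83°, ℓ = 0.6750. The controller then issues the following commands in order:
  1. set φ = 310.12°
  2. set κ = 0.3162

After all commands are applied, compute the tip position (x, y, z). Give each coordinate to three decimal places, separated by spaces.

initial: κ=0.5421, φ=260.83°, ℓ=0.6750
cmd 1: set φ=310.12° → (κ,φ,ℓ)=(0.5421,310.12°,0.6750) → tip=(0.0787,-0.0934,0.6600)
cmd 2: set κ=0.3162 → (κ,φ,ℓ)=(0.3162,310.12°,0.6750) → tip=(0.0462,-0.0549,0.6699)

0.046 -0.055 0.670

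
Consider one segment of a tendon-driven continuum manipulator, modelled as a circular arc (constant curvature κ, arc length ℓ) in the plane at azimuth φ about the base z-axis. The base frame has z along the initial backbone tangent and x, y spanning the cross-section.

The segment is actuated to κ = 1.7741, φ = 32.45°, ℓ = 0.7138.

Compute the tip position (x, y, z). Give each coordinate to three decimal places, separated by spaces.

θ = κ·ℓ = 1.7741 × 0.7138 = 1.26635 rad
ρ = (1 − cos θ)/κ = (1 − 0.29976)/1.7741 = 0.39470
z = sin θ / κ = 0.95401/1.7741 = 0.53775
x = ρ cos φ = 0.39470 × cos(32.45°) = 0.33307
y = ρ sin φ = 0.39470 × sin(32.45°) = 0.21178

0.333 0.212 0.538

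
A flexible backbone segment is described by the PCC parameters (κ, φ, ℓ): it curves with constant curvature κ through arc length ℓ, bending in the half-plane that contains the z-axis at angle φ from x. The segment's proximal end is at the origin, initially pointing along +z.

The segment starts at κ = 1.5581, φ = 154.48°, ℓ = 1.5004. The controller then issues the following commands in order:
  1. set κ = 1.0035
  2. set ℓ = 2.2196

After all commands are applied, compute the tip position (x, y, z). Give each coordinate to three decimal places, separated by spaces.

-1.448 0.691 0.789

initial: κ=1.5581, φ=154.48°, ℓ=1.5004
cmd 1: set κ=1.0035 → (κ,φ,ℓ)=(1.0035,154.48°,1.5004) → tip=(-0.8407,0.4014,0.9944)
cmd 2: set ℓ=2.2196 → (κ,φ,ℓ)=(1.0035,154.48°,2.2196) → tip=(-1.4482,0.6914,0.7893)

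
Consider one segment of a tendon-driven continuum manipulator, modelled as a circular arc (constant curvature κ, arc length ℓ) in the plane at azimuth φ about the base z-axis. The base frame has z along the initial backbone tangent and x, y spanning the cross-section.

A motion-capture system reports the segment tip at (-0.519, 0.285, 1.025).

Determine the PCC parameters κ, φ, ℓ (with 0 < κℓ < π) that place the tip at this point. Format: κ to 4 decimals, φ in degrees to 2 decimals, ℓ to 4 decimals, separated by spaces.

ρ = √(x²+y²) = √(-0.519² + 0.285²) = 0.59210
φ = atan2(y, x) mod 360° = atan2(0.285, -0.519) = 151.2274°
|p|² = ρ² + z² = 0.59210² + 1.025² = 1.40121
κ = 2ρ / |p|² = 2×0.59210 / 1.40121 = 0.84513
θ = 2·atan2(ρ, z) = 2·atan2(0.59210, 1.025) = 1.04766 rad
ℓ = θ/κ = 1.04766/0.84513 = 1.23965

0.8451 151.23 1.2396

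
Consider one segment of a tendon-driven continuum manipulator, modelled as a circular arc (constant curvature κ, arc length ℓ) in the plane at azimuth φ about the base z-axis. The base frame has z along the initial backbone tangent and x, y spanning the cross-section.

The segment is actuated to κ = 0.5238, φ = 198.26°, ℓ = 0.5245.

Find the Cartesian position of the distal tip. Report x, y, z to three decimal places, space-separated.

-0.068 -0.022 0.518

θ = κ·ℓ = 0.5238 × 0.5245 = 0.27473 rad
ρ = (1 − cos θ)/κ = (1 − 0.96250)/0.5238 = 0.07160
z = sin θ / κ = 0.27129/0.5238 = 0.51793
x = ρ cos φ = 0.07160 × cos(198.26°) = -0.06799
y = ρ sin φ = 0.07160 × sin(198.26°) = -0.02243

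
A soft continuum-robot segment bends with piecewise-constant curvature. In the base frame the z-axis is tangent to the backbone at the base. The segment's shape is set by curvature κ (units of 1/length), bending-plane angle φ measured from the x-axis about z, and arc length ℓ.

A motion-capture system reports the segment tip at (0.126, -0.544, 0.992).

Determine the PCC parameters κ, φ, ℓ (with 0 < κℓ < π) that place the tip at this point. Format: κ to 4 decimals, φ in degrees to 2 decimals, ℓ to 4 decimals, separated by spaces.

ρ = √(x²+y²) = √(0.126² + -0.544²) = 0.55840
φ = atan2(y, x) mod 360° = atan2(-0.544, 0.126) = 283.0408°
|p|² = ρ² + z² = 0.55840² + 0.992² = 1.29588
κ = 2ρ / |p|² = 2×0.55840 / 1.29588 = 0.86181
θ = 2·atan2(ρ, z) = 2·atan2(0.55840, 0.992) = 1.02539 rad
ℓ = θ/κ = 1.02539/0.86181 = 1.18981

0.8618 283.04 1.1898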